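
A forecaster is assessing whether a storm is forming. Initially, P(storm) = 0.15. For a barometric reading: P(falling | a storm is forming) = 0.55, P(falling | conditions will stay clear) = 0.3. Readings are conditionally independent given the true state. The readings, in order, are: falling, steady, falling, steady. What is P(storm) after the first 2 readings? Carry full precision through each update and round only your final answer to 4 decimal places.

Each posterior becomes the prior for the next update.
After 'falling': P(storm) = 0.55·0.1500 / (0.55·0.1500 + 0.3·0.8500) ≈ 0.2444
After 'steady': P(storm) = 0.45·0.2444 / (0.45·0.2444 + 0.7·0.7556) ≈ 0.1722

0.1722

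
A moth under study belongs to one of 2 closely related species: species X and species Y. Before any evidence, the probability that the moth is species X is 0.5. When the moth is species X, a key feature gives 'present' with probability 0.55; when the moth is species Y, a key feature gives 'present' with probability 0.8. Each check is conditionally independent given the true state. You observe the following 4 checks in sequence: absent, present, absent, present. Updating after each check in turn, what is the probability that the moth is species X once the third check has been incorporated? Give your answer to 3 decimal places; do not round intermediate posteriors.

After 'absent': P(species X) = 0.45·0.5000 / (0.45·0.5000 + 0.2·0.5000) ≈ 0.6923
After 'present': P(species X) = 0.55·0.6923 / (0.55·0.6923 + 0.8·0.3077) ≈ 0.6074
After 'absent': P(species X) = 0.45·0.6074 / (0.45·0.6074 + 0.2·0.3926) ≈ 0.7768

0.777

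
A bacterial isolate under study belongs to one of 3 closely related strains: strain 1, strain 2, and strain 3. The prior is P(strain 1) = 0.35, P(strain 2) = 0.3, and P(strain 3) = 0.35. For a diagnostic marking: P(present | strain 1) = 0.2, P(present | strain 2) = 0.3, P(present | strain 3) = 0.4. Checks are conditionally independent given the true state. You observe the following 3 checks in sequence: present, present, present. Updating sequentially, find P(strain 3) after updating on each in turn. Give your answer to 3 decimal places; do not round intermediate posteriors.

0.673

After 'present': normaliser = 0.2·0.3500 + 0.3·0.3000 + 0.4·0.3500; P(strain 1) ≈ 0.2333, P(strain 2) ≈ 0.3000, P(strain 3) ≈ 0.4667
After 'present': normaliser = 0.2·0.2333 + 0.3·0.3000 + 0.4·0.4667; P(strain 1) ≈ 0.1443, P(strain 2) ≈ 0.2784, P(strain 3) ≈ 0.5773
After 'present': normaliser = 0.2·0.1443 + 0.3·0.2784 + 0.4·0.5773; P(strain 1) ≈ 0.0841, P(strain 2) ≈ 0.2432, P(strain 3) ≈ 0.6727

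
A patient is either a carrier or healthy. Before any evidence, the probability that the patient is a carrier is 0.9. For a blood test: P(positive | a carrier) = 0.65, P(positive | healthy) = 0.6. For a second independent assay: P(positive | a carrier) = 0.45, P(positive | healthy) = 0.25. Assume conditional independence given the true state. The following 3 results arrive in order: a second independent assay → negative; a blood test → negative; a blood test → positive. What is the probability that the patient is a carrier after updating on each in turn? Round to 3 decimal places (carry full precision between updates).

0.862

Each posterior becomes the prior for the next update.
After a second independent assay='negative': P(carrier) = 0.55·0.9000 / (0.55·0.9000 + 0.75·0.1000) ≈ 0.8684
After a blood test='negative': P(carrier) = 0.35·0.8684 / (0.35·0.8684 + 0.4·0.1316) ≈ 0.8524
After a blood test='positive': P(carrier) = 0.65·0.8524 / (0.65·0.8524 + 0.6·0.1476) ≈ 0.8622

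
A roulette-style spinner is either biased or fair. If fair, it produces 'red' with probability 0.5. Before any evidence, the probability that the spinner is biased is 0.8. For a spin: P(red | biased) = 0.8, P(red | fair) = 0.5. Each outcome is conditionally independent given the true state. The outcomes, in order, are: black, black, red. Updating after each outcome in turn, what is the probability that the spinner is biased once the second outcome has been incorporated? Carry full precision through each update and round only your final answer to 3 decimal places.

After 'black': P(biased) = 0.2·0.8000 / (0.2·0.8000 + 0.5·0.2000) ≈ 0.6154
After 'black': P(biased) = 0.2·0.6154 / (0.2·0.6154 + 0.5·0.3846) ≈ 0.3902

0.390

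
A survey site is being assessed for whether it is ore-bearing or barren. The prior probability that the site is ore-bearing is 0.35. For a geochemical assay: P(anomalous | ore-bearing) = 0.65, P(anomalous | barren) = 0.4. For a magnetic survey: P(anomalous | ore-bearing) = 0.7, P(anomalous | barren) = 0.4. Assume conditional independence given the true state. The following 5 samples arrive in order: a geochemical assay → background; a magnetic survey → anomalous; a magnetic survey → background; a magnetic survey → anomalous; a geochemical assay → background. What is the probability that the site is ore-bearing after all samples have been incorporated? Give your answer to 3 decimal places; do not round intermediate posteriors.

Apply Bayes' rule sequentially, carrying P(ore) forward.
After a geochemical assay='background': P(ore) = 0.35·0.3500 / (0.35·0.3500 + 0.6·0.6500) ≈ 0.2390
After a magnetic survey='anomalous': P(ore) = 0.7·0.2390 / (0.7·0.2390 + 0.4·0.7610) ≈ 0.3547
After a magnetic survey='background': P(ore) = 0.3·0.3547 / (0.3·0.3547 + 0.6·0.6453) ≈ 0.2156
After a magnetic survey='anomalous': P(ore) = 0.7·0.2156 / (0.7·0.2156 + 0.4·0.7844) ≈ 0.3248
After a geochemical assay='background': P(ore) = 0.35·0.3248 / (0.35·0.3248 + 0.6·0.6752) ≈ 0.2191

0.219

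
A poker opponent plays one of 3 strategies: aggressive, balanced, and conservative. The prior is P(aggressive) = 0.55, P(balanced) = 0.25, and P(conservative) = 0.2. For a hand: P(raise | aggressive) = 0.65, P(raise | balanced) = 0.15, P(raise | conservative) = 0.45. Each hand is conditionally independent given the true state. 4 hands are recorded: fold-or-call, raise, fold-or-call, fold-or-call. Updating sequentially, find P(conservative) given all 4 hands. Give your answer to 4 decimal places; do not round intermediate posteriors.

0.2808

After 'fold-or-call': normaliser = 0.35·0.5500 + 0.85·0.2500 + 0.55·0.2000; P(aggressive) ≈ 0.3738, P(balanced) ≈ 0.4126, P(conservative) ≈ 0.2136
After 'raise': normaliser = 0.65·0.3738 + 0.15·0.4126 + 0.45·0.2136; P(aggressive) ≈ 0.6059, P(balanced) ≈ 0.1544, P(conservative) ≈ 0.2397
After 'fold-or-call': normaliser = 0.35·0.6059 + 0.85·0.1544 + 0.55·0.2397; P(aggressive) ≈ 0.4464, P(balanced) ≈ 0.2761, P(conservative) ≈ 0.2775
After 'fold-or-call': normaliser = 0.35·0.4464 + 0.85·0.2761 + 0.55·0.2775; P(aggressive) ≈ 0.2874, P(balanced) ≈ 0.4318, P(conservative) ≈ 0.2808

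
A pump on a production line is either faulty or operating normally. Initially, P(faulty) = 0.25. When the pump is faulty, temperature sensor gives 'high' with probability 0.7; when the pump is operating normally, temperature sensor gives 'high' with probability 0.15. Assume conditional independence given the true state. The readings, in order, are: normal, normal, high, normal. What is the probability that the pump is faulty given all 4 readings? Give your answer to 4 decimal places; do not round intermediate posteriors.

Each posterior becomes the prior for the next update.
After 'normal': P(faulty) = 0.3·0.2500 / (0.3·0.2500 + 0.85·0.7500) ≈ 0.1053
After 'normal': P(faulty) = 0.3·0.1053 / (0.3·0.1053 + 0.85·0.8947) ≈ 0.0399
After 'high': P(faulty) = 0.7·0.0399 / (0.7·0.0399 + 0.15·0.9601) ≈ 0.1623
After 'normal': P(faulty) = 0.3·0.1623 / (0.3·0.1623 + 0.85·0.8377) ≈ 0.0640

0.0640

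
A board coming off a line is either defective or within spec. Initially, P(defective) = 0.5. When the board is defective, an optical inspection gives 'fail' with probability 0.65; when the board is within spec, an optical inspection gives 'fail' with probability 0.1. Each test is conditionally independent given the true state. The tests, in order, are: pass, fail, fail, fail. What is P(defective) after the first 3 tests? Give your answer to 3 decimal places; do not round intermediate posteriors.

0.943

After 'pass': P(defective) = 0.35·0.5000 / (0.35·0.5000 + 0.9·0.5000) ≈ 0.2800
After 'fail': P(defective) = 0.65·0.2800 / (0.65·0.2800 + 0.1·0.7200) ≈ 0.7165
After 'fail': P(defective) = 0.65·0.7165 / (0.65·0.7165 + 0.1·0.2835) ≈ 0.9426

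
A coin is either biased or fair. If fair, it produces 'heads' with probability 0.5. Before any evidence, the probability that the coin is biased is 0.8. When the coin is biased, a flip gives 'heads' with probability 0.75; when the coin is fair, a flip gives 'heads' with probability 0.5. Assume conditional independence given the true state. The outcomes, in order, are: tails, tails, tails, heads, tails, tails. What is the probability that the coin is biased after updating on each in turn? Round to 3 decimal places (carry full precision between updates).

Apply Bayes' rule sequentially, carrying P(biased) forward.
After 'tails': P(biased) = 0.25·0.8000 / (0.25·0.8000 + 0.5·0.2000) ≈ 0.6667
After 'tails': P(biased) = 0.25·0.6667 / (0.25·0.6667 + 0.5·0.3333) ≈ 0.5000
After 'tails': P(biased) = 0.25·0.5000 / (0.25·0.5000 + 0.5·0.5000) ≈ 0.3333
After 'heads': P(biased) = 0.75·0.3333 / (0.75·0.3333 + 0.5·0.6667) ≈ 0.4286
After 'tails': P(biased) = 0.25·0.4286 / (0.25·0.4286 + 0.5·0.5714) ≈ 0.2727
After 'tails': P(biased) = 0.25·0.2727 / (0.25·0.2727 + 0.5·0.7273) ≈ 0.1579

0.158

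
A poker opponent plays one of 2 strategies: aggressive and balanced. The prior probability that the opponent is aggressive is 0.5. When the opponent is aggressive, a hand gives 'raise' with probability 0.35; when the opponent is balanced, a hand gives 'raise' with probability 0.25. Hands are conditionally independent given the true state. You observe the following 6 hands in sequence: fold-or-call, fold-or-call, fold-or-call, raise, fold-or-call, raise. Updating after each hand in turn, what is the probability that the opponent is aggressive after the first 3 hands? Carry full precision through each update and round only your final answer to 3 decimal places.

0.394

After 'fold-or-call': P(aggressive) = 0.65·0.5000 / (0.65·0.5000 + 0.75·0.5000) ≈ 0.4643
After 'fold-or-call': P(aggressive) = 0.65·0.4643 / (0.65·0.4643 + 0.75·0.5357) ≈ 0.4289
After 'fold-or-call': P(aggressive) = 0.65·0.4289 / (0.65·0.4289 + 0.75·0.5711) ≈ 0.3943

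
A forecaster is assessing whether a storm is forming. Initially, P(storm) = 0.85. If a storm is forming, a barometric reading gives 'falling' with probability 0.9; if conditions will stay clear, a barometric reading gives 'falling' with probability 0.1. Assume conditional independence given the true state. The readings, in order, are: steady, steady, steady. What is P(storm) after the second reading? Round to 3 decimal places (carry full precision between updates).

After 'steady': P(storm) = 0.1·0.8500 / (0.1·0.8500 + 0.9·0.1500) ≈ 0.3864
After 'steady': P(storm) = 0.1·0.3864 / (0.1·0.3864 + 0.9·0.6136) ≈ 0.0654

0.065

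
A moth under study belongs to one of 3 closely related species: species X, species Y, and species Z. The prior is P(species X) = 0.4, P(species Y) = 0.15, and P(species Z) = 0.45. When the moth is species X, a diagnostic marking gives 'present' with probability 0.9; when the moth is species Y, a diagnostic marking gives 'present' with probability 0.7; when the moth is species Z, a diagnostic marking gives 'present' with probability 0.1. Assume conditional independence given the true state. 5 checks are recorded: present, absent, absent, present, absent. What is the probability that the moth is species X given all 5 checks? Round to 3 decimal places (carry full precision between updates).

Each posterior becomes the prior for the next update.
After 'present': normaliser = 0.9·0.4000 + 0.7·0.1500 + 0.1·0.4500; P(species X) ≈ 0.7059, P(species Y) ≈ 0.2059, P(species Z) ≈ 0.0882
After 'absent': normaliser = 0.1·0.7059 + 0.3·0.2059 + 0.9·0.0882; P(species X) ≈ 0.3333, P(species Y) ≈ 0.2917, P(species Z) ≈ 0.3750
After 'absent': normaliser = 0.1·0.3333 + 0.3·0.2917 + 0.9·0.3750; P(species X) ≈ 0.0727, P(species Y) ≈ 0.1909, P(species Z) ≈ 0.7364
After 'present': normaliser = 0.9·0.0727 + 0.7·0.1909 + 0.1·0.7364; P(species X) ≈ 0.2400, P(species Y) ≈ 0.4900, P(species Z) ≈ 0.2700
After 'absent': normaliser = 0.1·0.2400 + 0.3·0.4900 + 0.9·0.2700; P(species X) ≈ 0.0580, P(species Y) ≈ 0.3551, P(species Z) ≈ 0.5870

0.058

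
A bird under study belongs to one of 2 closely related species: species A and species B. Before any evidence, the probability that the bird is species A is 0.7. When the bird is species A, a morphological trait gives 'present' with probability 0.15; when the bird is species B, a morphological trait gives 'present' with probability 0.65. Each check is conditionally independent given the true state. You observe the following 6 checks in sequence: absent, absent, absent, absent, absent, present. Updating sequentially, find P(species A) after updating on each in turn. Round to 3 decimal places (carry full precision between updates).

0.978

After 'absent': P(species A) = 0.85·0.7000 / (0.85·0.7000 + 0.35·0.3000) ≈ 0.8500
After 'absent': P(species A) = 0.85·0.8500 / (0.85·0.8500 + 0.35·0.1500) ≈ 0.9323
After 'absent': P(species A) = 0.85·0.9323 / (0.85·0.9323 + 0.35·0.0677) ≈ 0.9709
After 'absent': P(species A) = 0.85·0.9709 / (0.85·0.9709 + 0.35·0.0291) ≈ 0.9878
After 'absent': P(species A) = 0.85·0.9878 / (0.85·0.9878 + 0.35·0.0122) ≈ 0.9950
After 'present': P(species A) = 0.15·0.9950 / (0.15·0.9950 + 0.65·0.0050) ≈ 0.9785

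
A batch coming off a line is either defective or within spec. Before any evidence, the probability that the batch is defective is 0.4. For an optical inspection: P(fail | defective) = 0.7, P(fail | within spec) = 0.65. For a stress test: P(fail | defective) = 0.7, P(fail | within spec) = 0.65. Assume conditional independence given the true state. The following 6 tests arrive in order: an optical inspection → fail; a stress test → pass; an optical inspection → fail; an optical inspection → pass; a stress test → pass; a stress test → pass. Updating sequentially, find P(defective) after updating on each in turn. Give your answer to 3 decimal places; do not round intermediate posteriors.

After an optical inspection='fail': P(defective) = 0.7·0.4000 / (0.7·0.4000 + 0.65·0.6000) ≈ 0.4179
After a stress test='pass': P(defective) = 0.3·0.4179 / (0.3·0.4179 + 0.35·0.5821) ≈ 0.3810
After an optical inspection='fail': P(defective) = 0.7·0.3810 / (0.7·0.3810 + 0.65·0.6190) ≈ 0.3986
After an optical inspection='pass': P(defective) = 0.3·0.3986 / (0.3·0.3986 + 0.35·0.6014) ≈ 0.3623
After a stress test='pass': P(defective) = 0.3·0.3623 / (0.3·0.3623 + 0.35·0.6377) ≈ 0.3275
After a stress test='pass': P(defective) = 0.3·0.3275 / (0.3·0.3275 + 0.35·0.6725) ≈ 0.2945

0.294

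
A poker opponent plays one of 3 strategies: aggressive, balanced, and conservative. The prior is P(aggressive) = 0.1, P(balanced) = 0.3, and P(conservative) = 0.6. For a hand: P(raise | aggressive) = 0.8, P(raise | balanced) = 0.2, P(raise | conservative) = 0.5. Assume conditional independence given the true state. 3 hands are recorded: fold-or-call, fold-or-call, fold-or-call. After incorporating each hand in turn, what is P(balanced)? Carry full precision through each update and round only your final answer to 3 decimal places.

After 'fold-or-call': normaliser = 0.2·0.1000 + 0.8·0.3000 + 0.5·0.6000; P(aggressive) ≈ 0.0357, P(balanced) ≈ 0.4286, P(conservative) ≈ 0.5357
After 'fold-or-call': normaliser = 0.2·0.0357 + 0.8·0.4286 + 0.5·0.5357; P(aggressive) ≈ 0.0116, P(balanced) ≈ 0.5549, P(conservative) ≈ 0.4335
After 'fold-or-call': normaliser = 0.2·0.0116 + 0.8·0.5549 + 0.5·0.4335; P(aggressive) ≈ 0.0035, P(balanced) ≈ 0.6696, P(conservative) ≈ 0.3269

0.670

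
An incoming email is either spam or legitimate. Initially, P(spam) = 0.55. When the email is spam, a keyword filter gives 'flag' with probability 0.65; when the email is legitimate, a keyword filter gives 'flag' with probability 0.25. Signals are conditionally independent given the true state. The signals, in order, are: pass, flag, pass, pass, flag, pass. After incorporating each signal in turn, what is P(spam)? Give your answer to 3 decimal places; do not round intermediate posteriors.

0.282

After 'pass': P(spam) = 0.35·0.5500 / (0.35·0.5500 + 0.75·0.4500) ≈ 0.3632
After 'flag': P(spam) = 0.65·0.3632 / (0.65·0.3632 + 0.25·0.6368) ≈ 0.5973
After 'pass': P(spam) = 0.35·0.5973 / (0.35·0.5973 + 0.75·0.4027) ≈ 0.4090
After 'pass': P(spam) = 0.35·0.4090 / (0.35·0.4090 + 0.75·0.5910) ≈ 0.2441
After 'flag': P(spam) = 0.65·0.2441 / (0.65·0.2441 + 0.25·0.7559) ≈ 0.4564
After 'pass': P(spam) = 0.35·0.4564 / (0.35·0.4564 + 0.75·0.5436) ≈ 0.2815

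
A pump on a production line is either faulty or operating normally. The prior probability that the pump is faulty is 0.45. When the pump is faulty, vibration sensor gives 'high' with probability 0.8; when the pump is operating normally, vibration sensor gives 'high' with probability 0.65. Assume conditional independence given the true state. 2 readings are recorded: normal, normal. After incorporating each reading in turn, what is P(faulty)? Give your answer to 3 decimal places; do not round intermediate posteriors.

0.211

Each posterior becomes the prior for the next update.
After 'normal': P(faulty) = 0.2·0.4500 / (0.2·0.4500 + 0.35·0.5500) ≈ 0.3186
After 'normal': P(faulty) = 0.2·0.3186 / (0.2·0.3186 + 0.35·0.6814) ≈ 0.2108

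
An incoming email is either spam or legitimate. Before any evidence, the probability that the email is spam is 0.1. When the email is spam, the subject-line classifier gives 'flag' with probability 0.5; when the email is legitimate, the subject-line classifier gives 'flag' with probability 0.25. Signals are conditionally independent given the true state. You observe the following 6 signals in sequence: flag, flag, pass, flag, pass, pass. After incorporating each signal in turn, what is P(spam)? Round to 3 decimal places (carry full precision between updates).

0.208

After 'flag': P(spam) = 0.5·0.1000 / (0.5·0.1000 + 0.25·0.9000) ≈ 0.1818
After 'flag': P(spam) = 0.5·0.1818 / (0.5·0.1818 + 0.25·0.8182) ≈ 0.3077
After 'pass': P(spam) = 0.5·0.3077 / (0.5·0.3077 + 0.75·0.6923) ≈ 0.2286
After 'flag': P(spam) = 0.5·0.2286 / (0.5·0.2286 + 0.25·0.7714) ≈ 0.3721
After 'pass': P(spam) = 0.5·0.3721 / (0.5·0.3721 + 0.75·0.6279) ≈ 0.2832
After 'pass': P(spam) = 0.5·0.2832 / (0.5·0.2832 + 0.75·0.7168) ≈ 0.2085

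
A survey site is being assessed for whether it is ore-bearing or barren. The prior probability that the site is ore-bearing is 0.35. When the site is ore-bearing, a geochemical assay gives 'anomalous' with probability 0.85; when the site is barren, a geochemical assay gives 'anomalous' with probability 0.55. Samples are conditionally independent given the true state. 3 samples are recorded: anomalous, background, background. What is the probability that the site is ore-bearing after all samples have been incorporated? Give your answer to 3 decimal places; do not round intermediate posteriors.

0.085

After 'anomalous': P(ore) = 0.85·0.3500 / (0.85·0.3500 + 0.55·0.6500) ≈ 0.4542
After 'background': P(ore) = 0.15·0.4542 / (0.15·0.4542 + 0.45·0.5458) ≈ 0.2172
After 'background': P(ore) = 0.15·0.2172 / (0.15·0.2172 + 0.45·0.7828) ≈ 0.0846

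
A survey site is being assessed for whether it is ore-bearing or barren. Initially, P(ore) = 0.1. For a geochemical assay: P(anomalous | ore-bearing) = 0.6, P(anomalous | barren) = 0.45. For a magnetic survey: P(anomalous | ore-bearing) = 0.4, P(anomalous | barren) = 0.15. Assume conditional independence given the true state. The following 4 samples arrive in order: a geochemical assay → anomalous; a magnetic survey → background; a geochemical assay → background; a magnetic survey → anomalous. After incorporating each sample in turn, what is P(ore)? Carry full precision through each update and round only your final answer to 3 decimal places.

After a geochemical assay='anomalous': P(ore) = 0.6·0.1000 / (0.6·0.1000 + 0.45·0.9000) ≈ 0.1290
After a magnetic survey='background': P(ore) = 0.6·0.1290 / (0.6·0.1290 + 0.85·0.8710) ≈ 0.0947
After a geochemical assay='background': P(ore) = 0.4·0.0947 / (0.4·0.0947 + 0.55·0.9053) ≈ 0.0707
After a magnetic survey='anomalous': P(ore) = 0.4·0.0707 / (0.4·0.0707 + 0.15·0.9293) ≈ 0.1686

0.169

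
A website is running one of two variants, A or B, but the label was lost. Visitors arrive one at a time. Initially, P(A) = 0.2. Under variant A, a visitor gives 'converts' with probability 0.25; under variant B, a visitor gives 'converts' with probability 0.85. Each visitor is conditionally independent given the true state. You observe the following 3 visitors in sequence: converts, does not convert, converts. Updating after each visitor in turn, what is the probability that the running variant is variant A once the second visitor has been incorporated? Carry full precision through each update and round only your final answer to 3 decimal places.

Apply Bayes' rule sequentially, carrying P(A) forward.
After 'converts': P(A) = 0.25·0.2000 / (0.25·0.2000 + 0.85·0.8000) ≈ 0.0685
After 'does not convert': P(A) = 0.75·0.0685 / (0.75·0.0685 + 0.15·0.9315) ≈ 0.2688

0.269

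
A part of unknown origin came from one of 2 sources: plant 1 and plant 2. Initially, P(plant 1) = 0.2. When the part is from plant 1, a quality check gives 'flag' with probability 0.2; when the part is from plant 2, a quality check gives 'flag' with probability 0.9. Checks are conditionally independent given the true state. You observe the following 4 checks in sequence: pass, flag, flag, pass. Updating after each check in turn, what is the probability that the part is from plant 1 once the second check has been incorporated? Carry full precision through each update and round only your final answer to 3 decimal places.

0.308

After 'pass': P(plant 1) = 0.8·0.2000 / (0.8·0.2000 + 0.1·0.8000) ≈ 0.6667
After 'flag': P(plant 1) = 0.2·0.6667 / (0.2·0.6667 + 0.9·0.3333) ≈ 0.3077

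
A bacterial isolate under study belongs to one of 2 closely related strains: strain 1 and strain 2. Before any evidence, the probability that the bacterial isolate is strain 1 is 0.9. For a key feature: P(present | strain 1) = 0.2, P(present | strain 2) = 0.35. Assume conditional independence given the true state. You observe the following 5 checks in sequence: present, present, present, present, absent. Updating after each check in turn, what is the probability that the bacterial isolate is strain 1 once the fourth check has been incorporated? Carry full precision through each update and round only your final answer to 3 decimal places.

After 'present': P(strain 1) = 0.2·0.9000 / (0.2·0.9000 + 0.35·0.1000) ≈ 0.8372
After 'present': P(strain 1) = 0.2·0.8372 / (0.2·0.8372 + 0.35·0.1628) ≈ 0.7461
After 'present': P(strain 1) = 0.2·0.7461 / (0.2·0.7461 + 0.35·0.2539) ≈ 0.6268
After 'present': P(strain 1) = 0.2·0.6268 / (0.2·0.6268 + 0.35·0.3732) ≈ 0.4897

0.490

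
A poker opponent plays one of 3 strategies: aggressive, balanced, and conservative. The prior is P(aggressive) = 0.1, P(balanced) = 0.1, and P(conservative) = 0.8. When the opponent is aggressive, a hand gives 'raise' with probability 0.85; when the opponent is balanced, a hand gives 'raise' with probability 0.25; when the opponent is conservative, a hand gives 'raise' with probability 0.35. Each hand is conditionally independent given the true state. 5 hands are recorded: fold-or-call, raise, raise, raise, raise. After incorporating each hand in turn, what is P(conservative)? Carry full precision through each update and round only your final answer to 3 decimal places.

Apply Bayes' rule sequentially, carrying P(conservative) forward.
After 'fold-or-call': normaliser = 0.15·0.1000 + 0.75·0.1000 + 0.65·0.8000; P(aggressive) ≈ 0.0246, P(balanced) ≈ 0.1230, P(conservative) ≈ 0.8525
After 'raise': normaliser = 0.85·0.0246 + 0.25·0.1230 + 0.35·0.8525; P(aggressive) ≈ 0.0597, P(balanced) ≈ 0.0878, P(conservative) ≈ 0.8525
After 'raise': normaliser = 0.85·0.0597 + 0.25·0.0878 + 0.35·0.8525; P(aggressive) ≈ 0.1368, P(balanced) ≈ 0.0592, P(conservative) ≈ 0.8040
After 'raise': normaliser = 0.85·0.1368 + 0.25·0.0592 + 0.35·0.8040; P(aggressive) ≈ 0.2819, P(balanced) ≈ 0.0359, P(conservative) ≈ 0.6822
After 'raise': normaliser = 0.85·0.2819 + 0.25·0.0359 + 0.35·0.6822; P(aggressive) ≈ 0.4916, P(balanced) ≈ 0.0184, P(conservative) ≈ 0.4900

0.490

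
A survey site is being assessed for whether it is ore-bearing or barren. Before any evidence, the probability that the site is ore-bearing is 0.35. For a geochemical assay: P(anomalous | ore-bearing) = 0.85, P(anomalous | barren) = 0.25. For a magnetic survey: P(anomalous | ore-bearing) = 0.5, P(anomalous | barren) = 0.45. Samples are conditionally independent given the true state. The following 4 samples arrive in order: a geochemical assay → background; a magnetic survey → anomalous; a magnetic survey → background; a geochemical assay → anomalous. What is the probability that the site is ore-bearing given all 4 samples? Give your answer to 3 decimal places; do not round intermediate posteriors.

0.270

After a geochemical assay='background': P(ore) = 0.15·0.3500 / (0.15·0.3500 + 0.75·0.6500) ≈ 0.0972
After a magnetic survey='anomalous': P(ore) = 0.5·0.0972 / (0.5·0.0972 + 0.45·0.9028) ≈ 0.1069
After a magnetic survey='background': P(ore) = 0.5·0.1069 / (0.5·0.1069 + 0.55·0.8931) ≈ 0.0981
After a geochemical assay='anomalous': P(ore) = 0.85·0.0981 / (0.85·0.0981 + 0.25·0.9019) ≈ 0.2700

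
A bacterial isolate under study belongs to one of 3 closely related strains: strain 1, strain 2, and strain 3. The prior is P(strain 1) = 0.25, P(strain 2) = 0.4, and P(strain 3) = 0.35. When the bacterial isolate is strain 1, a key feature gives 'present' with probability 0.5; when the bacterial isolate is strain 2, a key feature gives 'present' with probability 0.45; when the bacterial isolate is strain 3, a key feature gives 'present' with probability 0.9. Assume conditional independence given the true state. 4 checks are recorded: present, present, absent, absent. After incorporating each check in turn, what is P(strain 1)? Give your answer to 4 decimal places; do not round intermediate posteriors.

0.3637

After 'present': normaliser = 0.5·0.2500 + 0.45·0.4000 + 0.9·0.3500; P(strain 1) ≈ 0.2016, P(strain 2) ≈ 0.2903, P(strain 3) ≈ 0.5081
After 'present': normaliser = 0.5·0.2016 + 0.45·0.2903 + 0.9·0.5081; P(strain 1) ≈ 0.1464, P(strain 2) ≈ 0.1897, P(strain 3) ≈ 0.6639
After 'absent': normaliser = 0.5·0.1464 + 0.55·0.1897 + 0.1·0.6639; P(strain 1) ≈ 0.3000, P(strain 2) ≈ 0.4277, P(strain 3) ≈ 0.2722
After 'absent': normaliser = 0.5·0.3000 + 0.55·0.4277 + 0.1·0.2722; P(strain 1) ≈ 0.3637, P(strain 2) ≈ 0.5703, P(strain 3) ≈ 0.0660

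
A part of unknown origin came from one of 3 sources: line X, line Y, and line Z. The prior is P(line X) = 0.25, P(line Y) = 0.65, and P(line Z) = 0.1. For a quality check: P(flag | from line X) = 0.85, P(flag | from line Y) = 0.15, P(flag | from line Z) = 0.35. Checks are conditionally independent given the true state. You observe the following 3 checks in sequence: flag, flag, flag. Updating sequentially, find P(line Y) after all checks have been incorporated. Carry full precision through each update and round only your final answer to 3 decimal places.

After 'flag': normaliser = 0.85·0.2500 + 0.15·0.6500 + 0.35·0.1000; P(line X) ≈ 0.6159, P(line Y) ≈ 0.2826, P(line Z) ≈ 0.1014
After 'flag': normaliser = 0.85·0.6159 + 0.15·0.2826 + 0.35·0.1014; P(line X) ≈ 0.8705, P(line Y) ≈ 0.0705, P(line Z) ≈ 0.0590
After 'flag': normaliser = 0.85·0.8705 + 0.15·0.0705 + 0.35·0.0590; P(line X) ≈ 0.9595, P(line Y) ≈ 0.0137, P(line Z) ≈ 0.0268

0.014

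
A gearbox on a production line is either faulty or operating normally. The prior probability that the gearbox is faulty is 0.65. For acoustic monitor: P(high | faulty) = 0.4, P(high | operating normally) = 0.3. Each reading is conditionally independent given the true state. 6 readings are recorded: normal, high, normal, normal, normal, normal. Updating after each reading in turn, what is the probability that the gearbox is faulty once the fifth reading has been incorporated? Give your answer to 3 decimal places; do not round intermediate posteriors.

After 'normal': P(faulty) = 0.6·0.6500 / (0.6·0.6500 + 0.7·0.3500) ≈ 0.6142
After 'high': P(faulty) = 0.4·0.6142 / (0.4·0.6142 + 0.3·0.3858) ≈ 0.6797
After 'normal': P(faulty) = 0.6·0.6797 / (0.6·0.6797 + 0.7·0.3203) ≈ 0.6453
After 'normal': P(faulty) = 0.6·0.6453 / (0.6·0.6453 + 0.7·0.3547) ≈ 0.6093
After 'normal': P(faulty) = 0.6·0.6093 / (0.6·0.6093 + 0.7·0.3907) ≈ 0.5720

0.572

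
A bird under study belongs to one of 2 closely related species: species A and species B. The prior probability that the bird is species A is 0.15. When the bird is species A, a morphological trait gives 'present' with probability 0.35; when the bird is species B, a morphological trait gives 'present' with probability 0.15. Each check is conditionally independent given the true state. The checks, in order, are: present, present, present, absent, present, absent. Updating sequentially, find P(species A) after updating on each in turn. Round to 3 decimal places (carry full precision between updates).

0.754

After 'present': P(species A) = 0.35·0.1500 / (0.35·0.1500 + 0.15·0.8500) ≈ 0.2917
After 'present': P(species A) = 0.35·0.2917 / (0.35·0.2917 + 0.15·0.7083) ≈ 0.4900
After 'present': P(species A) = 0.35·0.4900 / (0.35·0.4900 + 0.15·0.5100) ≈ 0.6915
After 'absent': P(species A) = 0.65·0.6915 / (0.65·0.6915 + 0.85·0.3085) ≈ 0.6316
After 'present': P(species A) = 0.35·0.6316 / (0.35·0.6316 + 0.15·0.3684) ≈ 0.8000
After 'absent': P(species A) = 0.65·0.8000 / (0.65·0.8000 + 0.85·0.2000) ≈ 0.7536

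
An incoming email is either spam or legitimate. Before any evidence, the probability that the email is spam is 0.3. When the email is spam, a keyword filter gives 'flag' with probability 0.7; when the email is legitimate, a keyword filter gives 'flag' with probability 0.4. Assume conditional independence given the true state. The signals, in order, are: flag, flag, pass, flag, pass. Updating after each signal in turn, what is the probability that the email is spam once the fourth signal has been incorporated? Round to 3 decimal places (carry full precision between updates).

After 'flag': P(spam) = 0.7·0.3000 / (0.7·0.3000 + 0.4·0.7000) ≈ 0.4286
After 'flag': P(spam) = 0.7·0.4286 / (0.7·0.4286 + 0.4·0.5714) ≈ 0.5676
After 'pass': P(spam) = 0.3·0.5676 / (0.3·0.5676 + 0.6·0.4324) ≈ 0.3962
After 'flag': P(spam) = 0.7·0.3962 / (0.7·0.3962 + 0.4·0.6038) ≈ 0.5345

0.535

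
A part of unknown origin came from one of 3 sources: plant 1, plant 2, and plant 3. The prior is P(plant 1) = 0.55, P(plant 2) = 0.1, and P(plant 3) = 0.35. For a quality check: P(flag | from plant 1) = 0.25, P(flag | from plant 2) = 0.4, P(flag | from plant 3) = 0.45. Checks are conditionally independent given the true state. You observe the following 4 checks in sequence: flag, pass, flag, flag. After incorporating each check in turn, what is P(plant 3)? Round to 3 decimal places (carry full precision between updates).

After 'flag': normaliser = 0.25·0.5500 + 0.4·0.1000 + 0.45·0.3500; P(plant 1) ≈ 0.4104, P(plant 2) ≈ 0.1194, P(plant 3) ≈ 0.4701
After 'pass': normaliser = 0.75·0.4104 + 0.6·0.1194 + 0.55·0.4701; P(plant 1) ≈ 0.4825, P(plant 2) ≈ 0.1123, P(plant 3) ≈ 0.4053
After 'flag': normaliser = 0.25·0.4825 + 0.4·0.1123 + 0.45·0.4053; P(plant 1) ≈ 0.3467, P(plant 2) ≈ 0.1291, P(plant 3) ≈ 0.5242
After 'flag': normaliser = 0.25·0.3467 + 0.4·0.1291 + 0.45·0.5242; P(plant 1) ≈ 0.2316, P(plant 2) ≈ 0.1380, P(plant 3) ≈ 0.6304

0.630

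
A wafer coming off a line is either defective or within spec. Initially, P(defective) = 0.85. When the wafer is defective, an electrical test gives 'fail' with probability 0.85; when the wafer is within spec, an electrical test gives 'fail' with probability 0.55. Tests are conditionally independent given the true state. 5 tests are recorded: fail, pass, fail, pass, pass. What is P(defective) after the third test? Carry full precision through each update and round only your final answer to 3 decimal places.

After 'fail': P(defective) = 0.85·0.8500 / (0.85·0.8500 + 0.55·0.1500) ≈ 0.8975
After 'pass': P(defective) = 0.15·0.8975 / (0.15·0.8975 + 0.45·0.1025) ≈ 0.7448
After 'fail': P(defective) = 0.85·0.7448 / (0.85·0.7448 + 0.55·0.2552) ≈ 0.8186

0.819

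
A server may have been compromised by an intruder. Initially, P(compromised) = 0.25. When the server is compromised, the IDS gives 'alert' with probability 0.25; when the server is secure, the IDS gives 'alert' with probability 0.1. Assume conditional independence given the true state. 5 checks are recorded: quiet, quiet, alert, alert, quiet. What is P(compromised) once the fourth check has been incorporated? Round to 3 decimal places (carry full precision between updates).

0.591

After 'quiet': P(compromised) = 0.75·0.2500 / (0.75·0.2500 + 0.9·0.7500) ≈ 0.2174
After 'quiet': P(compromised) = 0.75·0.2174 / (0.75·0.2174 + 0.9·0.7826) ≈ 0.1880
After 'alert': P(compromised) = 0.25·0.1880 / (0.25·0.1880 + 0.1·0.8120) ≈ 0.3666
After 'alert': P(compromised) = 0.25·0.3666 / (0.25·0.3666 + 0.1·0.6334) ≈ 0.5913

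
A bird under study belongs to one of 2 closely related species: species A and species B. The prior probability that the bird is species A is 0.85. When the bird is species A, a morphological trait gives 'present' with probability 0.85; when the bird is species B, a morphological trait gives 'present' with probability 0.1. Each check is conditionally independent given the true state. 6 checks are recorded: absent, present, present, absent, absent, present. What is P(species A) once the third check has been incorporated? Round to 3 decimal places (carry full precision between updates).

0.986

After 'absent': P(species A) = 0.15·0.8500 / (0.15·0.8500 + 0.9·0.1500) ≈ 0.4857
After 'present': P(species A) = 0.85·0.4857 / (0.85·0.4857 + 0.1·0.5143) ≈ 0.8892
After 'present': P(species A) = 0.85·0.8892 / (0.85·0.8892 + 0.1·0.1108) ≈ 0.9856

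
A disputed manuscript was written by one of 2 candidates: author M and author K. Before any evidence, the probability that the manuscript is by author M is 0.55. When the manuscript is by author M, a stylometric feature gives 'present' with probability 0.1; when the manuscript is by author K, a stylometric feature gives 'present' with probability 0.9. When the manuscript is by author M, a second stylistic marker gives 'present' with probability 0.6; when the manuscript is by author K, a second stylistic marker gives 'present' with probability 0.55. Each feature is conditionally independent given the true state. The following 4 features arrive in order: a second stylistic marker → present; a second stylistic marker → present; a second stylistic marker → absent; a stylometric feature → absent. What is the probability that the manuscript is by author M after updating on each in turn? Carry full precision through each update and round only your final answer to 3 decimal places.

After a second stylistic marker='present': P(author M) = 0.6·0.5500 / (0.6·0.5500 + 0.55·0.4500) ≈ 0.5714
After a second stylistic marker='present': P(author M) = 0.6·0.5714 / (0.6·0.5714 + 0.55·0.4286) ≈ 0.5926
After a second stylistic marker='absent': P(author M) = 0.4·0.5926 / (0.4·0.5926 + 0.45·0.4074) ≈ 0.5639
After a stylometric feature='absent': P(author M) = 0.9·0.5639 / (0.9·0.5639 + 0.1·0.4361) ≈ 0.9209

0.921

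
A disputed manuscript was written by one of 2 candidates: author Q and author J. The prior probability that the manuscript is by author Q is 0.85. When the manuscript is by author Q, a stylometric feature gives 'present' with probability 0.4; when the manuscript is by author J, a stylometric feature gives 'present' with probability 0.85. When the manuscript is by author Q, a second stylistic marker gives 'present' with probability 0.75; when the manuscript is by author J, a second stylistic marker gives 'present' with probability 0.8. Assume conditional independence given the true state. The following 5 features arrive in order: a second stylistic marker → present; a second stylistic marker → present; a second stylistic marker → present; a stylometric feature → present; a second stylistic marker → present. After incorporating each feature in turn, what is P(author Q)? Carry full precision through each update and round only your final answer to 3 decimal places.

After a second stylistic marker='present': P(author Q) = 0.75·0.8500 / (0.75·0.8500 + 0.8·0.1500) ≈ 0.8416
After a second stylistic marker='present': P(author Q) = 0.75·0.8416 / (0.75·0.8416 + 0.8·0.1584) ≈ 0.8328
After a second stylistic marker='present': P(author Q) = 0.75·0.8328 / (0.75·0.8328 + 0.8·0.1672) ≈ 0.8236
After a stylometric feature='present': P(author Q) = 0.4·0.8236 / (0.4·0.8236 + 0.85·0.1764) ≈ 0.6872
After a second stylistic marker='present': P(author Q) = 0.75·0.6872 / (0.75·0.6872 + 0.8·0.3128) ≈ 0.6732

0.673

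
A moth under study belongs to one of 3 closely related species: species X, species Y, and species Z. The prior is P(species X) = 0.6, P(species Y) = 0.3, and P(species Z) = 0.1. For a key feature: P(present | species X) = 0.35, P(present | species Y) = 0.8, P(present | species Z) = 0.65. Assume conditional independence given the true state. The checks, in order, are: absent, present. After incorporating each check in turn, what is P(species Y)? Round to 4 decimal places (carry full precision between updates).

0.2316

After 'absent': normaliser = 0.65·0.6000 + 0.2·0.3000 + 0.35·0.1000; P(species X) ≈ 0.8041, P(species Y) ≈ 0.1237, P(species Z) ≈ 0.0722
After 'present': normaliser = 0.35·0.8041 + 0.8·0.1237 + 0.65·0.0722; P(species X) ≈ 0.6586, P(species Y) ≈ 0.2316, P(species Z) ≈ 0.1098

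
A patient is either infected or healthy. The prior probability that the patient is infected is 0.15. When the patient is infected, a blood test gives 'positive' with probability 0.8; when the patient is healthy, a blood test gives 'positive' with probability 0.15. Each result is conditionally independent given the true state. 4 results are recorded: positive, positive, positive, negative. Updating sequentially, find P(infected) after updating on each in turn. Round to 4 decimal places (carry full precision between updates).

After 'positive': P(infected) = 0.8·0.1500 / (0.8·0.1500 + 0.15·0.8500) ≈ 0.4848
After 'positive': P(infected) = 0.8·0.4848 / (0.8·0.4848 + 0.15·0.5152) ≈ 0.8339
After 'positive': P(infected) = 0.8·0.8339 / (0.8·0.8339 + 0.15·0.1661) ≈ 0.9640
After 'negative': P(infected) = 0.2·0.9640 / (0.2·0.9640 + 0.85·0.0360) ≈ 0.8630

0.8630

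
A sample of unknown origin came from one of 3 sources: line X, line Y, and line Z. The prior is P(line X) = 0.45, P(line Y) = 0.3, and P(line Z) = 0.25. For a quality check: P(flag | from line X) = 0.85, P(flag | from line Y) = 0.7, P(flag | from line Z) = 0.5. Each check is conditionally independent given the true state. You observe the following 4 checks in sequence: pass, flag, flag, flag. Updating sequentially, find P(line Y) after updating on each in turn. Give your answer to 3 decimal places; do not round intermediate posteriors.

After 'pass': normaliser = 0.15·0.4500 + 0.3·0.3000 + 0.5·0.2500; P(line X) ≈ 0.2389, P(line Y) ≈ 0.3186, P(line Z) ≈ 0.4425
After 'flag': normaliser = 0.85·0.2389 + 0.7·0.3186 + 0.5·0.4425; P(line X) ≈ 0.3137, P(line Y) ≈ 0.3445, P(line Z) ≈ 0.3418
After 'flag': normaliser = 0.85·0.3137 + 0.7·0.3445 + 0.5·0.3418; P(line X) ≈ 0.3929, P(line Y) ≈ 0.3553, P(line Z) ≈ 0.2518
After 'flag': normaliser = 0.85·0.3929 + 0.7·0.3553 + 0.5·0.2518; P(line X) ≈ 0.4713, P(line Y) ≈ 0.3510, P(line Z) ≈ 0.1777

0.351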